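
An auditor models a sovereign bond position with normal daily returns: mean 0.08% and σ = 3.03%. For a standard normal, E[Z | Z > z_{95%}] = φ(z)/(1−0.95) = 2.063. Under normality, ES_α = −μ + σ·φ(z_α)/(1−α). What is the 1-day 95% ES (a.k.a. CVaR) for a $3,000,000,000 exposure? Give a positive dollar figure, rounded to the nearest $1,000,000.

$185,000,000

ES = −(0.08%) + 3.03% × 2.063 = 6.171%.
On $3,000,000,000: 0.06171 × $3,000,000,000 = $185,130,000.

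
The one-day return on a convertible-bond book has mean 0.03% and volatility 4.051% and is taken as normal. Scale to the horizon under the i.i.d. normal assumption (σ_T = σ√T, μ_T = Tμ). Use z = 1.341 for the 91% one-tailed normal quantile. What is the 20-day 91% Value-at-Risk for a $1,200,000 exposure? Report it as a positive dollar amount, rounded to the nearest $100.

σ_{20d} = 4.051% × √20 = 18.117%; μ_{20d} = 20 × 0.03% = 0.600%.
VaR = −(0.600%) + 1.341 × 18.117% = 23.695%.
On $1,200,000: 0.23695 × $1,200,000 = $284,340.

$284,300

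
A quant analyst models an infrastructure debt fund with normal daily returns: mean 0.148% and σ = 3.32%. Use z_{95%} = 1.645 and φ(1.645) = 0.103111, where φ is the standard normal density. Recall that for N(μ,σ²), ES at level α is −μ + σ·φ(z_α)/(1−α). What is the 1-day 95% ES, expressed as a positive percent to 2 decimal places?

6.70%

Tail multiplier: φ(z)/(1−α) = 0.103111 / 0.05 = 2.062.
ES = −(0.148%) + 3.32% × 2.062 = 6.698%.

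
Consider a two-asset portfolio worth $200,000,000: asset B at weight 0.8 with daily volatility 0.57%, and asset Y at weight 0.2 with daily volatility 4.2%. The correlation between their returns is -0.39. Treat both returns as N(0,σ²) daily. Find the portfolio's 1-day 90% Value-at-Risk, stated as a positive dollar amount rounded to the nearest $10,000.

$2,010,000

σ_p² = 0.8²·0.57² + 0.2²·4.2² + 2·-0.39·0.8·0.2·0.57·4.2 = 0.6148 (%²).
σ_p = √0.6148 = 0.784%.
At 90%, z = 1.282.
VaR = 1.282 × 0.784% = 1.005%; on $200,000,000 that is $2,010,000.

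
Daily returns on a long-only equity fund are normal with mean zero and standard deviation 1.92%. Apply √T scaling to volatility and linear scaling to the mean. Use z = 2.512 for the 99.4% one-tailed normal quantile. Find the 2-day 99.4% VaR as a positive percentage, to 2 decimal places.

σ_{2d} = 1.92% × √2 = 2.715%.
VaR = 2.512 × 2.715% = 6.820%.

6.82%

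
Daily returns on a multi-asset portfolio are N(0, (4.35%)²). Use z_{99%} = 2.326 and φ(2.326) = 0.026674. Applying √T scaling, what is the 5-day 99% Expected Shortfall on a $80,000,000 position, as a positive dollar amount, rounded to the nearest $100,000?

σ_{5d} = 4.35% × √5 = 9.727%.
ES multiplier = φ(z)/(1−α) = 0.026674/0.01 = 2.667.
ES = 9.727% × 2.667 = 25.942%; on $80,000,000: $20,753,600.

$20,800,000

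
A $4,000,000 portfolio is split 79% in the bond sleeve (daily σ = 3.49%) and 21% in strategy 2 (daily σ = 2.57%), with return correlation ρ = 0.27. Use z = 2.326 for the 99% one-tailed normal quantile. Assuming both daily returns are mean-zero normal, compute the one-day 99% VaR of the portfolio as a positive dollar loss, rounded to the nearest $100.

$274,400

σ_p² = 0.79²·3.49² + 0.21²·2.57² + 2·0.27·0.79·0.21·3.49·2.57 = 8.6964 (%²).
σ_p = √8.6964 = 2.949%.
VaR = 2.326 × 2.949% = 6.859%; on $4,000,000 that is $274,360.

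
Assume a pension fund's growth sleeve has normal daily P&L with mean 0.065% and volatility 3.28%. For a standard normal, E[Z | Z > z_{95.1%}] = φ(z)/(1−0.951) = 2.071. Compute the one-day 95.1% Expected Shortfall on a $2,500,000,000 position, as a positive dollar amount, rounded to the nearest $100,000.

ES = −(0.065%) + 3.28% × 2.071 = 6.728%.
On $2,500,000,000: 0.06728 × $2,500,000,000 = $168,200,000.

$168,200,000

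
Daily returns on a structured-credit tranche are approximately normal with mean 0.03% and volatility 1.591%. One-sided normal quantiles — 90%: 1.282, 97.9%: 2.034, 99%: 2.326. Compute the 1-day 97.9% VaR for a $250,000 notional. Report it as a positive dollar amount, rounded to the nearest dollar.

VaR = −μ + z·σ = −(0.03%) + 2.034 × 1.591% = 3.206%.
On $250,000: 0.03206 × $250,000 = $8,015.

$8,015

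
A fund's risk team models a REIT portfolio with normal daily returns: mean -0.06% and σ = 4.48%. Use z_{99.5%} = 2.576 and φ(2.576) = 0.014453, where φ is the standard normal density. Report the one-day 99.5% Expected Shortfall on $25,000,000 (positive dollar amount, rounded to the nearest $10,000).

Tail multiplier: φ(z)/(1−α) = 0.014453 / 0.005 = 2.891.
ES = −(-0.06%) + 4.48% × 2.891 = 13.012%.
On $25,000,000: 0.13012 × $25,000,000 = $3,253,000.

$3,250,000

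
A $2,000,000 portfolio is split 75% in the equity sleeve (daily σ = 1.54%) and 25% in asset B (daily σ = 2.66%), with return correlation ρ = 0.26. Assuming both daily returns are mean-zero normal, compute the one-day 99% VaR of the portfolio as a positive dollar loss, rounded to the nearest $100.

σ_p² = 0.75²·1.54² + 0.25²·2.66² + 2·0.26·0.75·0.25·1.54·2.66 = 2.1756 (%²).
σ_p = √2.1756 = 1.475%.
At 99%, z = 2.326.
VaR = 2.326 × 1.475% = 3.431%; on $2,000,000 that is $68,620.

$68,600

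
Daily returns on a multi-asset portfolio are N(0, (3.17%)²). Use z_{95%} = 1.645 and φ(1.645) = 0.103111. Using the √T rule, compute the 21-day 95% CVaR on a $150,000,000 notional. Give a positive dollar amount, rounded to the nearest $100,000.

σ_{21d} = 3.17% × √21 = 14.527%.
ES multiplier = φ(z)/(1−α) = 0.103111/0.05 = 2.062.
ES = 14.527% × 2.062 = 29.955%; on $150,000,000: $44,932,500.

$44,900,000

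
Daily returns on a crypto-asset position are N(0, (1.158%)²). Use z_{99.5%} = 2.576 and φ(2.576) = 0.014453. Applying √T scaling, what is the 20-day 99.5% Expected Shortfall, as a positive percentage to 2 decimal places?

14.97%

σ_{20d} = 1.158% × √20 = 5.179%.
ES multiplier = φ(z)/(1−α) = 0.014453/0.005 = 2.891.
ES = 5.179% × 2.891 = 14.972%.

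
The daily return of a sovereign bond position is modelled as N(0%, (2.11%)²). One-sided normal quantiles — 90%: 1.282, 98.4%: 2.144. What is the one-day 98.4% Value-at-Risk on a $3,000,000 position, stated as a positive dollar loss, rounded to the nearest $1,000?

VaR = z·σ = 2.144 × 2.11% = 4.524%.
On $3,000,000: 0.04524 × $3,000,000 = $135,720.

$136,000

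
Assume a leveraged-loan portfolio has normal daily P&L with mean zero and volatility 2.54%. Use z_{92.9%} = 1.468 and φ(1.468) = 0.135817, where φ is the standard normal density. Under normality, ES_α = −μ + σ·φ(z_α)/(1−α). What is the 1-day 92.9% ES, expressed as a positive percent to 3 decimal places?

Tail multiplier: φ(z)/(1−α) = 0.135817 / 0.071 = 1.913.
ES = 2.54% × 1.913 = 4.859%.

4.859%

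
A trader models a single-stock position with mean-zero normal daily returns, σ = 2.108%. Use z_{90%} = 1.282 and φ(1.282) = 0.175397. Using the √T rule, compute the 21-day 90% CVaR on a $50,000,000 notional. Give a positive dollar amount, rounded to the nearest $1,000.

$8,472,000

σ_{21d} = 2.108% × √21 = 9.660%.
ES multiplier = φ(z)/(1−α) = 0.175397/0.1 = 1.754.
ES = 9.660% × 1.754 = 16.944%; on $50,000,000: $8,472,000.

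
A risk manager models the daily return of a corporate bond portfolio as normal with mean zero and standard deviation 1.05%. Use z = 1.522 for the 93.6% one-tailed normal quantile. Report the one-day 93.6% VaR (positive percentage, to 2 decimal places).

1.60%

VaR = z·σ = 1.522 × 1.05% = 1.598%.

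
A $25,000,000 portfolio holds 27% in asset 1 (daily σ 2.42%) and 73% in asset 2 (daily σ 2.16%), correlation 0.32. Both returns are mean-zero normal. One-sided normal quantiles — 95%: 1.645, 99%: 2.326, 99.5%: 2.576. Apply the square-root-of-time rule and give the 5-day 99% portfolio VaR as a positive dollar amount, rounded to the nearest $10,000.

σ_p = √(0.27²·2.42² + 0.73²·2.16² + 2·0.32·0.27·0.73·2.42·2.16) = 1.890%.
σ_{5d} = 1.890% × √5 = 4.226%.
VaR = 2.326 × 4.226% = 9.830%; on $25,000,000 that is $2,457,500.

$2,460,000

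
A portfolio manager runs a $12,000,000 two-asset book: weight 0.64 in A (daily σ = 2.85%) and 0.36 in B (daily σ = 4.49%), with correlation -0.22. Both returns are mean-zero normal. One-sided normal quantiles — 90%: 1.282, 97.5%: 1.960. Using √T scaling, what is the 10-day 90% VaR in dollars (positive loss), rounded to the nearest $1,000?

$1,048,000

σ_p = √(0.64²·2.85² + 0.36²·4.49² + 2·-0.22·0.64·0.36·2.85·4.49) = 2.155%.
σ_{10d} = 2.155% × √10 = 6.815%.
VaR = 1.282 × 6.815% = 8.737%; on $12,000,000 that is $1,048,440.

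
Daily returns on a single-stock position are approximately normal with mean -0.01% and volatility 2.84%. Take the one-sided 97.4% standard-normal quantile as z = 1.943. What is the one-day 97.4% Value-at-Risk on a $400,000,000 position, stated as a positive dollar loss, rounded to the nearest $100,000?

$22,100,000

VaR = −μ + z·σ = −(-0.01%) + 1.943 × 2.84% = 5.528%.
On $400,000,000: 0.05528 × $400,000,000 = $22,112,000.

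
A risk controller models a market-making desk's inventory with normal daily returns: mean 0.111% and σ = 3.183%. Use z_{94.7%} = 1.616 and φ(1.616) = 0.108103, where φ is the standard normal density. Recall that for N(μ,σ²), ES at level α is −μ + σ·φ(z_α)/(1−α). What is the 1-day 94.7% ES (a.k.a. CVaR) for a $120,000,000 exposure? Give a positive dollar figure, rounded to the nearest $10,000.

Tail multiplier: φ(z)/(1−α) = 0.108103 / 0.053 = 2.040.
ES = −(0.111%) + 3.183% × 2.040 = 6.382%.
On $120,000,000: 0.06382 × $120,000,000 = $7,658,400.

$7,660,000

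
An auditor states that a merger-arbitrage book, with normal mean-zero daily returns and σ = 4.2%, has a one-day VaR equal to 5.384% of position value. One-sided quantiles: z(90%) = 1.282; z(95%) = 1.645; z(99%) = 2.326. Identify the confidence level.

90%

Implied z = VaR/σ = 5.384 / 4.2 = 1.282.
This matches z(90%) = 1.282.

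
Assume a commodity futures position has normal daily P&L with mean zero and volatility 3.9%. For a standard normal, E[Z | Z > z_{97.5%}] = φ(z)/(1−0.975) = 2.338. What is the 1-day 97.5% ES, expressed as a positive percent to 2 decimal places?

ES = 3.9% × 2.338 = 9.118%.

9.12%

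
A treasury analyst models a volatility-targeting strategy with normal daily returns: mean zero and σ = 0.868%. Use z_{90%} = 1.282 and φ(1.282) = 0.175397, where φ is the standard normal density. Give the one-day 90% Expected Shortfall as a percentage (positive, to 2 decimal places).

1.52%

Tail multiplier: φ(z)/(1−α) = 0.175397 / 0.1 = 1.754.
ES = 0.868% × 1.754 = 1.522%.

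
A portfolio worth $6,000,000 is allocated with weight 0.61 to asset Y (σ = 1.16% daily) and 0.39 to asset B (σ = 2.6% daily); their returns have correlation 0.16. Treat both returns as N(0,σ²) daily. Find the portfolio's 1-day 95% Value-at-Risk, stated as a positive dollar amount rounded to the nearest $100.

$130,900

σ_p² = 0.61²·1.16² + 0.39²·2.6² + 2·0.16·0.61·0.39·1.16·2.6 = 1.7585 (%²).
σ_p = √1.7585 = 1.326%.
At 95%, z = 1.645.
VaR = 1.645 × 1.326% = 2.181%; on $6,000,000 that is $130,860.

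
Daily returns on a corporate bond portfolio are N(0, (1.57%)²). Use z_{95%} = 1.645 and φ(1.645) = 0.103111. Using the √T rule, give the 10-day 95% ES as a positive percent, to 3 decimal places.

10.238%

σ_{10d} = 1.57% × √10 = 4.965%.
ES multiplier = φ(z)/(1−α) = 0.103111/0.05 = 2.062.
ES = 4.965% × 2.062 = 10.238%.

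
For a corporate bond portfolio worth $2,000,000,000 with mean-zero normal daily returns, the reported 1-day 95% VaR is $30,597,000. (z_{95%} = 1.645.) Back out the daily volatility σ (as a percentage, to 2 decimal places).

0.93%

VaR as a fraction: $30,597,000 / $2,000,000,000 = 1.530%.
σ = VaR / z = 1.530% / 1.645 = 0.930%.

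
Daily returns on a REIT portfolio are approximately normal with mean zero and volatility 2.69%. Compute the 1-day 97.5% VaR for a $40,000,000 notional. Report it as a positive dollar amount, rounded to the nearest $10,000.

At 97.5% one-sided, z = 1.960.
VaR = z·σ = 1.960 × 2.69% = 5.272%.
On $40,000,000: 0.05272 × $40,000,000 = $2,108,800.

$2,110,000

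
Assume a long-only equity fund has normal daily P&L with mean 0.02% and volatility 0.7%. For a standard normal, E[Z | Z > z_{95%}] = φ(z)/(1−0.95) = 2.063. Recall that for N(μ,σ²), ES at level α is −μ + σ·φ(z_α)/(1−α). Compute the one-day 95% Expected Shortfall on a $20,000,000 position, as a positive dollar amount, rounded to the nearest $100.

$284,800

ES = −(0.02%) + 0.7% × 2.063 = 1.424%.
On $20,000,000: 0.01424 × $20,000,000 = $284,800.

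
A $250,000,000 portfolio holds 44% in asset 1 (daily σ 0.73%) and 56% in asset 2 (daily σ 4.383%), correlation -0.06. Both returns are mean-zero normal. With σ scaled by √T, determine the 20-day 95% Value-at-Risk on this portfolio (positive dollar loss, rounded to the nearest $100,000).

σ_p = √(0.44²·0.73² + 0.56²·4.383² + 2·-0.06·0.44·0.56·0.73·4.383) = 2.456%.
σ_{20d} = 2.456% × √20 = 10.984%.
z(95%) = 1.645.
VaR = 1.645 × 10.984% = 18.069%; on $250,000,000 that is $45,172,500.

$45,200,000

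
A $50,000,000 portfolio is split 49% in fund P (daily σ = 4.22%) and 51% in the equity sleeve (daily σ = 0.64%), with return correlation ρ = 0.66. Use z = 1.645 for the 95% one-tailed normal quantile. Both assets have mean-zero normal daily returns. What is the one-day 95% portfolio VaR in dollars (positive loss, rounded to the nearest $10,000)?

σ_p² = 0.49²·4.22² + 0.51²·0.64² + 2·0.66·0.49·0.51·4.22·0.64 = 5.2732 (%²).
σ_p = √5.2732 = 2.296%.
VaR = 1.645 × 2.296% = 3.777%; on $50,000,000 that is $1,888,500.

$1,890,000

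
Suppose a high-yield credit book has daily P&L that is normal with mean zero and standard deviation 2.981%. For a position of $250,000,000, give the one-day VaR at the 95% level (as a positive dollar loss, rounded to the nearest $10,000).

$12,260,000

At 95% one-sided, z = 1.645.
VaR = z·σ = 1.645 × 2.981% = 4.904%.
On $250,000,000: 0.04904 × $250,000,000 = $12,260,000.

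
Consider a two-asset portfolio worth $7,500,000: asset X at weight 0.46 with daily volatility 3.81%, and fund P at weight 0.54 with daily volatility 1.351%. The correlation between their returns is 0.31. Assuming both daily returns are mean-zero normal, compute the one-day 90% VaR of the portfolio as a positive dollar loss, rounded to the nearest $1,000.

σ_p² = 0.46²·3.81² + 0.54²·1.351² + 2·0.31·0.46·0.54·3.81·1.351 = 4.3966 (%²).
σ_p = √4.3966 = 2.097%.
At 90%, z = 1.282.
VaR = 1.282 × 2.097% = 2.688%; on $7,500,000 that is $201,600.

$202,000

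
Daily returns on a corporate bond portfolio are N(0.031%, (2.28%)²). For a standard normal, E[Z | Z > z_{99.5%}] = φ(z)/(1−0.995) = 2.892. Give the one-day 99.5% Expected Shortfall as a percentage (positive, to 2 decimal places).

6.56%

ES = −(0.031%) + 2.28% × 2.892 = 6.563%.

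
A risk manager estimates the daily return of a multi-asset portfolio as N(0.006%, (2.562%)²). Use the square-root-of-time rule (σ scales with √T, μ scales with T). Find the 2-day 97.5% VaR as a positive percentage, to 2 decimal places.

7.09%

At 97.5%, z = 1.960.
σ_{2d} = 2.562% × √2 = 3.623%; μ_{2d} = 2 × 0.006% = 0.012%.
VaR = −(0.012%) + 1.960 × 3.623% = 7.089%.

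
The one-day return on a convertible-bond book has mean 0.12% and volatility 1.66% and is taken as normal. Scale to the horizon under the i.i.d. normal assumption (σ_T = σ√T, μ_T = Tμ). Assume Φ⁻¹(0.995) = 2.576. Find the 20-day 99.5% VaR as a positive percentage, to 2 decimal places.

16.72%

σ_{20d} = 1.66% × √20 = 7.424%; μ_{20d} = 20 × 0.12% = 2.400%.
VaR = −(2.400%) + 2.576 × 7.424% = 16.724%.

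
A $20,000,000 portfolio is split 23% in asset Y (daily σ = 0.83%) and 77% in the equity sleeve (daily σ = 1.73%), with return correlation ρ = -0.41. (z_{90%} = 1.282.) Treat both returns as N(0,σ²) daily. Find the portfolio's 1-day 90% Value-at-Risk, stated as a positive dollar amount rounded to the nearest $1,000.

σ_p² = 0.23²·0.83² + 0.77²·1.73² + 2·-0.41·0.23·0.77·0.83·1.73 = 1.6024 (%²).
σ_p = √1.6024 = 1.266%.
VaR = 1.282 × 1.266% = 1.623%; on $20,000,000 that is $324,600.

$325,000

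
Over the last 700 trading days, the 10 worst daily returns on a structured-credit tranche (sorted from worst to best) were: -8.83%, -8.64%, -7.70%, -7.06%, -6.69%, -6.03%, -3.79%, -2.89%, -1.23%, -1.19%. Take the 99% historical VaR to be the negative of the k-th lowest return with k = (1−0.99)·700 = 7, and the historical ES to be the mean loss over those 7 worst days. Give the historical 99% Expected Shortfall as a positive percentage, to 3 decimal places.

6.963%

The 7 worst returns sum to -48.74%.
ES = −(-48.74%) / 7 = 6.9628…% ≈ 6.963%.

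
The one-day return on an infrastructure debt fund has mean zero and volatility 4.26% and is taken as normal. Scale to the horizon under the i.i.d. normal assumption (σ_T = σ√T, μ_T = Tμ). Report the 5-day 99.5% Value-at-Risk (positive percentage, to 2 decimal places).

24.54%

At 99.5%, z = 2.576.
σ_{5d} = 4.26% × √5 = 9.526%.
VaR = 2.576 × 9.526% = 24.539%.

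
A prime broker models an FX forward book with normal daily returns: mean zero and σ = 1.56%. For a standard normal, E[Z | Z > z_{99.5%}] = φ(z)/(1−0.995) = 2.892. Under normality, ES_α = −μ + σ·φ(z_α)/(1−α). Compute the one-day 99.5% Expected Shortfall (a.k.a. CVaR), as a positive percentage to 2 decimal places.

4.51%

ES = 1.56% × 2.892 = 4.512%.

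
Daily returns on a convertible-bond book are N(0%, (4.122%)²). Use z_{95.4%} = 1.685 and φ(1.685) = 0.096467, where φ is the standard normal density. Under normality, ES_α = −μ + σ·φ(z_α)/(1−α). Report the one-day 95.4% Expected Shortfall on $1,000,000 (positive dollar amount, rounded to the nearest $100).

$86,400

Tail multiplier: φ(z)/(1−α) = 0.096467 / 0.046 = 2.097.
ES = 4.122% × 2.097 = 8.644%.
On $1,000,000: 0.08644 × $1,000,000 = $86,440.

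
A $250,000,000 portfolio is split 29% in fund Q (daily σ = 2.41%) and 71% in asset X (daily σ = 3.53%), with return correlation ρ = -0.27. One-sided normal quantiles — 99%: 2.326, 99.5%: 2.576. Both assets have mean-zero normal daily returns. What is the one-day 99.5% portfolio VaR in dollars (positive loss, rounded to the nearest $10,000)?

$15,540,000

σ_p² = 0.29²·2.41² + 0.71²·3.53² + 2·-0.27·0.29·0.71·2.41·3.53 = 5.8241 (%²).
σ_p = √5.8241 = 2.413%.
VaR = 2.576 × 2.413% = 6.216%; on $250,000,000 that is $15,540,000.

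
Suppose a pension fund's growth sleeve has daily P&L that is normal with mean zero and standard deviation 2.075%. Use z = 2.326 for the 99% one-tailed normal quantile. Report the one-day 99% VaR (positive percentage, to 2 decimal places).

VaR = z·σ = 2.326 × 2.075% = 4.826%.

4.83%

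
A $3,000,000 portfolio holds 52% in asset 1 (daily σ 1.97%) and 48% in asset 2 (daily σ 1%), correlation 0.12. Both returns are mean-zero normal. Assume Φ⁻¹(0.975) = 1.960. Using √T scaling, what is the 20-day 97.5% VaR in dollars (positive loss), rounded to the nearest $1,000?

σ_p = √(0.52²·1.97² + 0.48²·1² + 2·0.12·0.52·0.48·1.97·1) = 1.182%.
σ_{20d} = 1.182% × √20 = 5.286%.
VaR = 1.960 × 5.286% = 10.361%; on $3,000,000 that is $310,830.

$311,000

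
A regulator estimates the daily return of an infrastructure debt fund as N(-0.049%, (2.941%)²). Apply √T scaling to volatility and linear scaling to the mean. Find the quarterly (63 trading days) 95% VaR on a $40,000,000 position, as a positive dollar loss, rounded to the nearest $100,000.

$16,600,000

At 95%, z = 1.645.
σ_{63d} = 2.941% × √63 = 23.343%; μ_{63d} = 63 × -0.049% = -3.087%.
VaR = −(-3.087%) + 1.645 × 23.343% = 41.486%.
On $40,000,000: 0.41486 × $40,000,000 = $16,594,400.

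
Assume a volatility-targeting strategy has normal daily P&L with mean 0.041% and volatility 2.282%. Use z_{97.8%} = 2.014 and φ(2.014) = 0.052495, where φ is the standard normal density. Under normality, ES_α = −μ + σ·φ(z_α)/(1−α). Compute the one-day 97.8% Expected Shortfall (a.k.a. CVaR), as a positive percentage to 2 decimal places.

5.40%

Tail multiplier: φ(z)/(1−α) = 0.052495 / 0.022 = 2.386.
ES = −(0.041%) + 2.282% × 2.386 = 5.404%.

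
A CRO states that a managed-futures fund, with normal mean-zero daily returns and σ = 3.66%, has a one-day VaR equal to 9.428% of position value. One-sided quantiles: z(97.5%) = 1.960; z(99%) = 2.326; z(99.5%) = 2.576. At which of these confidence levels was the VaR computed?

99.5%

Implied z = VaR/σ = 9.428 / 3.66 = 2.576.
This matches z(99.5%) = 2.576.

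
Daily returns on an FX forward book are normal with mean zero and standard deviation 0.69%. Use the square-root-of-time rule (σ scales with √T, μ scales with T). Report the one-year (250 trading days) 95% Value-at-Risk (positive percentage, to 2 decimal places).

17.95%

At 95%, z = 1.645.
σ_{250d} = 0.69% × √250 = 10.910%.
VaR = 1.645 × 10.910% = 17.947%.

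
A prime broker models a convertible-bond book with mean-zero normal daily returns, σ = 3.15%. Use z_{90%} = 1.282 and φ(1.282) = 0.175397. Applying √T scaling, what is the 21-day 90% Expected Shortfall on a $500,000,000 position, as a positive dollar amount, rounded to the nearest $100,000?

$126,600,000

σ_{21d} = 3.15% × √21 = 14.435%.
ES multiplier = φ(z)/(1−α) = 0.175397/0.1 = 1.754.
ES = 14.435% × 1.754 = 25.319%; on $500,000,000: $126,595,000.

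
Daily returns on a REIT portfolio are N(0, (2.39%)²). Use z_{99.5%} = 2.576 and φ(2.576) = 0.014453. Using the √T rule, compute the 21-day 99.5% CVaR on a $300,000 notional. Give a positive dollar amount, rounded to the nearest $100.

$95,000

σ_{21d} = 2.39% × √21 = 10.952%.
ES multiplier = φ(z)/(1−α) = 0.014453/0.005 = 2.891.
ES = 10.952% × 2.891 = 31.662%; on $300,000: $94,986.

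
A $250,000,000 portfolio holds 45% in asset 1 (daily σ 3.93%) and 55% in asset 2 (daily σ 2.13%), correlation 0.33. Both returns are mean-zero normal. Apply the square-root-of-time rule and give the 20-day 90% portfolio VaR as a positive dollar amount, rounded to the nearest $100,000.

$34,700,000

σ_p = √(0.45²·3.93² + 0.55²·2.13² + 2·0.33·0.45·0.55·3.93·2.13) = 2.422%.
σ_{20d} = 2.422% × √20 = 10.832%.
z(90%) = 1.282.
VaR = 1.282 × 10.832% = 13.887%; on $250,000,000 that is $34,717,500.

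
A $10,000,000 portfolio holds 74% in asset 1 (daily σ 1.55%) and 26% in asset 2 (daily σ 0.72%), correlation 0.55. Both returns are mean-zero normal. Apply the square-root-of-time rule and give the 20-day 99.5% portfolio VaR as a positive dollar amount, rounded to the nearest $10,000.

$1,450,000

σ_p = √(0.74²·1.55² + 0.26²·0.72² + 2·0.55·0.74·0.26·1.55·0.72) = 1.260%.
σ_{20d} = 1.260% × √20 = 5.635%.
z(99.5%) = 2.576.
VaR = 2.576 × 5.635% = 14.516%; on $10,000,000 that is $1,451,600.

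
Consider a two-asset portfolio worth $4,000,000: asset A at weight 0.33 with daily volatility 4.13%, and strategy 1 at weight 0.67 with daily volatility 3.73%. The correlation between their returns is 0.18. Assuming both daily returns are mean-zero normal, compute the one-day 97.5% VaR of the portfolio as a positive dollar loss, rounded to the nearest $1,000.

σ_p² = 0.33²·4.13² + 0.67²·3.73² + 2·0.18·0.33·0.67·4.13·3.73 = 9.3292 (%²).
σ_p = √9.3292 = 3.054%.
At 97.5%, z = 1.960.
VaR = 1.960 × 3.054% = 5.986%; on $4,000,000 that is $239,440.

$239,000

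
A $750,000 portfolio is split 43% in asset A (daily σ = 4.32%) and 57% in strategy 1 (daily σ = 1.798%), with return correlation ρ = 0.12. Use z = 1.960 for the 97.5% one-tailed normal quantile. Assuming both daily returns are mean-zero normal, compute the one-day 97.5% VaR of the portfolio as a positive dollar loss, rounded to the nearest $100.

$32,700

σ_p² = 0.43²·4.32² + 0.57²·1.798² + 2·0.12·0.43·0.57·4.32·1.798 = 4.9579 (%²).
σ_p = √4.9579 = 2.227%.
VaR = 1.960 × 2.227% = 4.365%; on $750,000 that is $32,738.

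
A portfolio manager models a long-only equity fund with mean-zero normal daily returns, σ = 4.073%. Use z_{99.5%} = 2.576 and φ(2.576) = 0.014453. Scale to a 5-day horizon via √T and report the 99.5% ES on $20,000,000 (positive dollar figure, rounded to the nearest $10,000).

σ_{5d} = 4.073% × √5 = 9.108%.
ES multiplier = φ(z)/(1−α) = 0.014453/0.005 = 2.891.
ES = 9.108% × 2.891 = 26.331%; on $20,000,000: $5,266,200.

$5,270,000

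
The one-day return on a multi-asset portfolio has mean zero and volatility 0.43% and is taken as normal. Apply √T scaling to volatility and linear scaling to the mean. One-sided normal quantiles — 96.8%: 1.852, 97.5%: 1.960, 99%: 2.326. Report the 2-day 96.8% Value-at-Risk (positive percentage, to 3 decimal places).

σ_{2d} = 0.43% × √2 = 0.608%.
VaR = 1.852 × 0.608% = 1.126%.

1.126%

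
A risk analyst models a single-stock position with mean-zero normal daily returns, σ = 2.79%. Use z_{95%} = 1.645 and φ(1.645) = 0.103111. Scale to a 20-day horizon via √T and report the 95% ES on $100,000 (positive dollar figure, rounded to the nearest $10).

σ_{20d} = 2.79% × √20 = 12.477%.
ES multiplier = φ(z)/(1−α) = 0.103111/0.05 = 2.062.
ES = 12.477% × 2.062 = 25.728%; on $100,000: $25,728.

$25,730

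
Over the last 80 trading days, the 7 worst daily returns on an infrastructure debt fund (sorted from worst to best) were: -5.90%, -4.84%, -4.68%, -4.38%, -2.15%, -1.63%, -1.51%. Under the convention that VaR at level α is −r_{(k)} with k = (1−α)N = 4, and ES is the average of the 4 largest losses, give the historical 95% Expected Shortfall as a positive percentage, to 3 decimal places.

The 4 worst returns sum to -19.80%.
ES = −(-19.80%) / 4 = 4.95% ≈ 4.950%.

4.950%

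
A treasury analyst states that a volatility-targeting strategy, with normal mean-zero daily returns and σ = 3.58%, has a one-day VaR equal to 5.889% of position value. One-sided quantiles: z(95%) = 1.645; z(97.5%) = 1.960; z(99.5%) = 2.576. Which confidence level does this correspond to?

95%

Implied z = VaR/σ = 5.889 / 3.58 = 1.645.
This matches z(95%) = 1.645.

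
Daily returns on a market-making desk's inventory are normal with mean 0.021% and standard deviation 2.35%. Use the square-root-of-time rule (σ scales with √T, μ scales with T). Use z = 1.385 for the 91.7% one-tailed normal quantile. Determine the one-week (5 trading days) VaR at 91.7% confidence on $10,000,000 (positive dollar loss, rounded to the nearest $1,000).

σ_{5d} = 2.35% × √5 = 5.255%; μ_{5d} = 5 × 0.021% = 0.105%.
VaR = −(0.105%) + 1.385 × 5.255% = 7.173%.
On $10,000,000: 0.07173 × $10,000,000 = $717,300.

$717,000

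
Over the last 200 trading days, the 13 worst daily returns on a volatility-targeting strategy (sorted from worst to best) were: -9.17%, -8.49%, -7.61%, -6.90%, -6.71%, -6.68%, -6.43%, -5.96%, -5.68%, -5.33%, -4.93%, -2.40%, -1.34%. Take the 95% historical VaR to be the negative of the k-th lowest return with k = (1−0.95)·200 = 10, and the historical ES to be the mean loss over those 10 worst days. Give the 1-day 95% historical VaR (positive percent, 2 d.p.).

k = 10; the 10th lowest return is -5.33%, so VaR = 5.33%.

5.33%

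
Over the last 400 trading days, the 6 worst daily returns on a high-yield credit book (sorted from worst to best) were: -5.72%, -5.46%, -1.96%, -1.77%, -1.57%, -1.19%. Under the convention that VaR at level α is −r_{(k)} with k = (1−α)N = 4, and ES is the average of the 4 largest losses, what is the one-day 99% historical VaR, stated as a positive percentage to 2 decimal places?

1.77%

k = 4; the 4th lowest return is -1.77%, so VaR = 1.77%.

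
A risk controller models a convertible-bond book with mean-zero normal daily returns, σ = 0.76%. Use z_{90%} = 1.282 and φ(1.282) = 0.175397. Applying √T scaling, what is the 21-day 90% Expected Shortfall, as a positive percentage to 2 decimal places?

σ_{21d} = 0.76% × √21 = 3.483%.
ES multiplier = φ(z)/(1−α) = 0.175397/0.1 = 1.754.
ES = 3.483% × 1.754 = 6.109%.

6.11%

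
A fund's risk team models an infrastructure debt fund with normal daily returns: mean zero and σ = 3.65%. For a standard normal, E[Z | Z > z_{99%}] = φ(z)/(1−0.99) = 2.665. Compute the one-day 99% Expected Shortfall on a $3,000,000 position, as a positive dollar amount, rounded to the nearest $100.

ES = 3.65% × 2.665 = 9.727%.
On $3,000,000: 0.09727 × $3,000,000 = $291,810.

$291,800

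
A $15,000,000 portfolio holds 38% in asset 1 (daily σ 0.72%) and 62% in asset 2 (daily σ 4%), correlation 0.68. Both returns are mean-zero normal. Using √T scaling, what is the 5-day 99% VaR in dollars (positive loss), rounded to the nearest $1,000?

$2,086,000

σ_p = √(0.38²·0.72² + 0.62²·4² + 2·0.68·0.38·0.62·0.72·4) = 2.674%.
σ_{5d} = 2.674% × √5 = 5.979%.
z(99%) = 2.326.
VaR = 2.326 × 5.979% = 13.907%; on $15,000,000 that is $2,086,050.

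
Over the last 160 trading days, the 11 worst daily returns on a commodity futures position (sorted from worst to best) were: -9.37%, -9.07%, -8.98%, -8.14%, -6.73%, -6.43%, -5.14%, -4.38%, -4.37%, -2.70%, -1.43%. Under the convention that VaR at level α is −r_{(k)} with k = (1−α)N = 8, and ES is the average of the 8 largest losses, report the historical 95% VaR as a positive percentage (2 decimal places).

4.38%

k = 8; the 8th lowest return is -4.38%, so VaR = 4.38%.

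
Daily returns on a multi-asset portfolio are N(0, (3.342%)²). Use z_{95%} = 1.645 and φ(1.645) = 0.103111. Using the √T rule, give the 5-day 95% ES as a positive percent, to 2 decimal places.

σ_{5d} = 3.342% × √5 = 7.473%.
ES multiplier = φ(z)/(1−α) = 0.103111/0.05 = 2.062.
ES = 7.473% × 2.062 = 15.409%.

15.41%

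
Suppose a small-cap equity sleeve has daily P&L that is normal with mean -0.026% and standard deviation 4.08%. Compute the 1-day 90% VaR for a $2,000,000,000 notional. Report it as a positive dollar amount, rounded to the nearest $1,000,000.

At 90% one-sided, z = 1.282.
VaR = −μ + z·σ = −(-0.026%) + 1.282 × 4.08% = 5.257%.
On $2,000,000,000: 0.05257 × $2,000,000,000 = $105,140,000.

$105,000,000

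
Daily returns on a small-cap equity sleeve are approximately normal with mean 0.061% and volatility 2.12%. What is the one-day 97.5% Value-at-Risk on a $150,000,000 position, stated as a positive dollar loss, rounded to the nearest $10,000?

$6,140,000

At 97.5% one-sided, z = 1.960.
VaR = −μ + z·σ = −(0.061%) + 1.960 × 2.12% = 4.094%.
On $150,000,000: 0.04094 × $150,000,000 = $6,141,000.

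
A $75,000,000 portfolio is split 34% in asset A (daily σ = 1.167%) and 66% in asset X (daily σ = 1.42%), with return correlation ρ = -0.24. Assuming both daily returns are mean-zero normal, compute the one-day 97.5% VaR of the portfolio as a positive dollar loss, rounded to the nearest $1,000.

$1,361,000

σ_p² = 0.34²·1.167² + 0.66²·1.42² + 2·-0.24·0.34·0.66·1.167·1.42 = 0.8573 (%²).
σ_p = √0.8573 = 0.926%.
At 97.5%, z = 1.960.
VaR = 1.960 × 0.926% = 1.815%; on $75,000,000 that is $1,361,250.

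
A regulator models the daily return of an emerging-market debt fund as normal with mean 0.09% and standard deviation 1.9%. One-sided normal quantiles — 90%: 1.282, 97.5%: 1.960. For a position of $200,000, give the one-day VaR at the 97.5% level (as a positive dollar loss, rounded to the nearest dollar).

$7,268

VaR = −μ + z·σ = −(0.09%) + 1.960 × 1.9% = 3.634%.
On $200,000: 0.03634 × $200,000 = $7,268.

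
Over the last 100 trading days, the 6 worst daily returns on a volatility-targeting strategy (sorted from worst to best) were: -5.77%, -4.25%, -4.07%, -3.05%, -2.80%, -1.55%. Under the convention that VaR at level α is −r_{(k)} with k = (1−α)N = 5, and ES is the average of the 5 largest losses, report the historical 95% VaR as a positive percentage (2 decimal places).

2.80%

k = 5; the 5th lowest return is -2.80%, so VaR = 2.80%.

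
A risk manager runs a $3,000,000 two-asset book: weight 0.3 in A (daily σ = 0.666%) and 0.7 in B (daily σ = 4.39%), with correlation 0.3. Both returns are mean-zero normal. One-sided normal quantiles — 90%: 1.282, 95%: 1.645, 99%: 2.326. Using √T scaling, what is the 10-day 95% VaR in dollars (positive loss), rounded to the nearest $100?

$489,800

σ_p = √(0.3²·0.666² + 0.7²·4.39² + 2·0.3·0.3·0.7·0.666·4.39) = 3.139%.
σ_{10d} = 3.139% × √10 = 9.926%.
VaR = 1.645 × 9.926% = 16.328%; on $3,000,000 that is $489,840.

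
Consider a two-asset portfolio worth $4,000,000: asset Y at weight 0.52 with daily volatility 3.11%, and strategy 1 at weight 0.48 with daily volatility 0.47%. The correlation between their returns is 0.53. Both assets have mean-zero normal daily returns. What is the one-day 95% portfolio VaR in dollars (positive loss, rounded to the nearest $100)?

$115,000

σ_p² = 0.52²·3.11² + 0.48²·0.47² + 2·0.53·0.52·0.48·3.11·0.47 = 3.0530 (%²).
σ_p = √3.0530 = 1.747%.
At 95%, z = 1.645.
VaR = 1.645 × 1.747% = 2.874%; on $4,000,000 that is $114,960.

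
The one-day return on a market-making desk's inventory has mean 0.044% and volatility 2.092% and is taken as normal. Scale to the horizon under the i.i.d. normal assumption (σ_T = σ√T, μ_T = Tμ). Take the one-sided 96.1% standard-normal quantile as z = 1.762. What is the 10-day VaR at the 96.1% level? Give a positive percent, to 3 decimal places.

11.216%

σ_{10d} = 2.092% × √10 = 6.615%; μ_{10d} = 10 × 0.044% = 0.440%.
VaR = −(0.440%) + 1.762 × 6.615% = 11.216%.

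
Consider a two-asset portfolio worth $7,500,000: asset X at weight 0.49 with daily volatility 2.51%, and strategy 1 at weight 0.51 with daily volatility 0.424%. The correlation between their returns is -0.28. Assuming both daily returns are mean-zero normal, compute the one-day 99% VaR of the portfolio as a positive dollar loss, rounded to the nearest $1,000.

σ_p² = 0.49²·2.51² + 0.51²·0.424² + 2·-0.28·0.49·0.51·2.51·0.424 = 1.4105 (%²).
σ_p = √1.4105 = 1.188%.
At 99%, z = 2.326.
VaR = 2.326 × 1.188% = 2.763%; on $7,500,000 that is $207,225.

$207,000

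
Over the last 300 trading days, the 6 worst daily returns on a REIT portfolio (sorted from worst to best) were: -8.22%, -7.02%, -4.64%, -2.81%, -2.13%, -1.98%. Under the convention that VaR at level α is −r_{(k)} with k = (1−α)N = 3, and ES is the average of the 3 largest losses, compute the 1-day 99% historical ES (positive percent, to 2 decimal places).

6.63%

The 3 worst returns sum to -19.88%.
ES = −(-19.88%) / 3 = 6.6266…% ≈ 6.63%.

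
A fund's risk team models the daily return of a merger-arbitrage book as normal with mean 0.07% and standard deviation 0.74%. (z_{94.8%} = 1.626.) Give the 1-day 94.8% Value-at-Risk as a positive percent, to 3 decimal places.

VaR = −μ + z·σ = −(0.07%) + 1.626 × 0.74% = 1.133%.

1.133%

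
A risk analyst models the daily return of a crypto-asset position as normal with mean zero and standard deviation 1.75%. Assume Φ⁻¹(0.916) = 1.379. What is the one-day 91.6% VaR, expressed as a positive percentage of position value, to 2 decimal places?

2.41%

VaR = z·σ = 1.379 × 1.75% = 2.413%.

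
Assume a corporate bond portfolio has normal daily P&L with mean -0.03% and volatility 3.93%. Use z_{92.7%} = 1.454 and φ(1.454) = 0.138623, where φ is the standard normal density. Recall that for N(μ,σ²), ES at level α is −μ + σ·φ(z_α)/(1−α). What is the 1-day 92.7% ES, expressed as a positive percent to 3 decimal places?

Tail multiplier: φ(z)/(1−α) = 0.138623 / 0.073 = 1.899.
ES = −(-0.03%) + 3.93% × 1.899 = 7.493%.

7.493%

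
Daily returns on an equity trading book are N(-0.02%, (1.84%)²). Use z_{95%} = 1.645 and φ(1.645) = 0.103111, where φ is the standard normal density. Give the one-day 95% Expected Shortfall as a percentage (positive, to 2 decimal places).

Tail multiplier: φ(z)/(1−α) = 0.103111 / 0.05 = 2.062.
ES = −(-0.02%) + 1.84% × 2.062 = 3.814%.

3.81%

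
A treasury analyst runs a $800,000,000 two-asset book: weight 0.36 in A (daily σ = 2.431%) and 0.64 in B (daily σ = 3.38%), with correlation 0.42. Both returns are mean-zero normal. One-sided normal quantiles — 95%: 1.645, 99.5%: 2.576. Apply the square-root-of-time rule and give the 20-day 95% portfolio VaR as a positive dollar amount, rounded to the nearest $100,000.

$156,100,000

σ_p = √(0.36²·2.431² + 0.64²·3.38² + 2·0.42·0.36·0.64·2.431·3.38) = 2.652%.
σ_{20d} = 2.652% × √20 = 11.860%.
VaR = 1.645 × 11.860% = 19.510%; on $800,000,000 that is $156,080,000.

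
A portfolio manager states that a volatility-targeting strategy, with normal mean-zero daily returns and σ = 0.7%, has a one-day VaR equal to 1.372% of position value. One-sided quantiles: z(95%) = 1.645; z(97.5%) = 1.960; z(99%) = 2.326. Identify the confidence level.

Implied z = VaR/σ = 1.372 / 0.7 = 1.960.
This matches z(97.5%) = 1.960.

97.5%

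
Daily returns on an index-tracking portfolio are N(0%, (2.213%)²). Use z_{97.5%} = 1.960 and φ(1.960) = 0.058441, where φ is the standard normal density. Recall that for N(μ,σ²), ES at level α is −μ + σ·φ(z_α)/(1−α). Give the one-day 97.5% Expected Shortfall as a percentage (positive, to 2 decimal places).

5.17%

Tail multiplier: φ(z)/(1−α) = 0.058441 / 0.025 = 2.338.
ES = 2.213% × 2.338 = 5.174%.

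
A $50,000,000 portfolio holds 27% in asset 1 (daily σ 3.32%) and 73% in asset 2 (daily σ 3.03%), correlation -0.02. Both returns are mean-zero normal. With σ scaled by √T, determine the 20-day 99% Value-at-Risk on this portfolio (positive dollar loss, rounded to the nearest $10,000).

$12,330,000

σ_p = √(0.27²·3.32² + 0.73²·3.03² + 2·-0.02·0.27·0.73·3.32·3.03) = 2.370%.
σ_{20d} = 2.370% × √20 = 10.599%.
z(99%) = 2.326.
VaR = 2.326 × 10.599% = 24.653%; on $50,000,000 that is $12,326,500.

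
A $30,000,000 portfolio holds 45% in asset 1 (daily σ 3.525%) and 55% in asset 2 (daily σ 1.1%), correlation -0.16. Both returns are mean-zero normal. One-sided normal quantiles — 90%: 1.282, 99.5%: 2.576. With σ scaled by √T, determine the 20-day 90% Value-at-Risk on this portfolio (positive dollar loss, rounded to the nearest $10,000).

$2,760,000

σ_p = √(0.45²·3.525² + 0.55²·1.1² + 2·-0.16·0.45·0.55·3.525·1.1) = 1.605%.
σ_{20d} = 1.605% × √20 = 7.178%.
VaR = 1.282 × 7.178% = 9.202%; on $30,000,000 that is $2,760,600.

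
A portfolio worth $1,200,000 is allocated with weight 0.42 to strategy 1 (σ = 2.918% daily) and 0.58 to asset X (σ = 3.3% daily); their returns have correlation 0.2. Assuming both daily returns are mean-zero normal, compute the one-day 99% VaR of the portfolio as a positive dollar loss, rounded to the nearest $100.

σ_p² = 0.42²·2.918² + 0.58²·3.3² + 2·0.2·0.42·0.58·2.918·3.3 = 6.1037 (%²).
σ_p = √6.1037 = 2.471%.
At 99%, z = 2.326.
VaR = 2.326 × 2.471% = 5.748%; on $1,200,000 that is $68,976.

$69,000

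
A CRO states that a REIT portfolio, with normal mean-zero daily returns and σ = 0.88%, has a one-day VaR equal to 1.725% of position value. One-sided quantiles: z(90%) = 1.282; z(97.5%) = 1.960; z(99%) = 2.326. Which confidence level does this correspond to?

Implied z = VaR/σ = 1.725 / 0.88 = 1.960.
This matches z(97.5%) = 1.960.

97.5%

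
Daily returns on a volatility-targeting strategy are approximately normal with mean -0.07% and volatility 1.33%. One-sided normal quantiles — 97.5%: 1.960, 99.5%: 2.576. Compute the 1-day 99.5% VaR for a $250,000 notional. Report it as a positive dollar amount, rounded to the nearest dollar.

$8,740

VaR = −μ + z·σ = −(-0.07%) + 2.576 × 1.33% = 3.496%.
On $250,000: 0.03496 × $250,000 = $8,740.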